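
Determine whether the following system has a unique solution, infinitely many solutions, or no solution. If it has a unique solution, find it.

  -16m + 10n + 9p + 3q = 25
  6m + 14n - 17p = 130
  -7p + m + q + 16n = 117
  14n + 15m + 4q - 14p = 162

m = 2, n = 6, p = -2, q = 5

Row-reduce the augmented matrix:
R1 ← R1 / (-16).
R2 ← R2 − 6·R1.
R3 ← R3 − 1·R1.
R4 ← R4 − 15·R1.
R2 ← R2 / (71/4).
R1 ← R1 + 5/8·R2.
R3 ← R3 − 133/8·R2.
R4 ← R4 − 187/8·R2.
R3 ← R3 / (449/71).
R1 ← R1 + 74/71·R3.
R2 ← R2 + 109/142·R3.
R4 ← R4 − 879/71·R3.
R4 ← R4 / (2276/449).
R1 ← R1 + 113/898·R4.
R2 ← R2 − 143/1796·R4.
R3 ← R3 − 19/898·R4.
Reading off the reduced rows gives m = 2, n = 6, p = -2, q = 5.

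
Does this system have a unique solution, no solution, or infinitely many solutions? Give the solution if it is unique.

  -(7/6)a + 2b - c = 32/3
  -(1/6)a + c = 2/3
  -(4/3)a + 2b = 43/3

no solution

Row-reduce:
R1 ← R1 / (-7/6).
R2 ← R2 + 1/6·R1.
R3 ← R3 + 4/3·R1.
R2 ← R2 / (-2/7).
R1 ← R1 + 12/7·R2.
R3 ← R3 + 2/7·R2.
Row 3 reduces to 0 = 3, a contradiction. The system is inconsistent.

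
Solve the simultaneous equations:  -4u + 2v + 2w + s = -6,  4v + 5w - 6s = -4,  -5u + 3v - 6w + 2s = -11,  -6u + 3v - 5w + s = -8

u = -1, v = -4, w = 0, s = -2

Row-reduce the augmented matrix:
R1 ← R1 / (-4).
R3 ← R3 + 5·R1.
R4 ← R4 + 6·R1.
R2 ← R2 / (4).
R1 ← R1 + 1/2·R2.
R3 ← R3 − 1/2·R2.
R3 ← R3 / (-73/8).
R1 ← R1 − 1/8·R3.
R2 ← R2 − 5/4·R3.
R4 ← R4 + 8·R3.
R4 ← R4 / (-265/146).
R1 ← R1 + 143/146·R4.
R2 ← R2 + 189/146·R4.
R3 ← R3 + 12/73·R4.
Reading off the reduced rows gives u = -1, v = -4, w = 0, s = -2.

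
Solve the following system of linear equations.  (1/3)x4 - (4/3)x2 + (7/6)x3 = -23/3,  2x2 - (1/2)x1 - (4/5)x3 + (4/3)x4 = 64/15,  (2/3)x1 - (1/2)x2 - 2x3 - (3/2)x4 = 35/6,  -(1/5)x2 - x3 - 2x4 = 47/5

Row-reduce the augmented matrix:
Swap R1 and R2.
R1 ← R1 / (-1/2).
R3 ← R3 − 2/3·R1.
R2 ← R2 / (-4/3).
R1 ← R1 + 4·R2.
R3 ← R3 − 13/6·R2.
R4 ← R4 + 1/5·R2.
R3 ← R3 / (-281/240).
R1 ← R1 + 19/10·R3.
R2 ← R2 + 7/8·R3.
R4 ← R4 + 47/40·R3.
R4 ← R4 / (-12107/4215).
R1 ← R1 + 1404/281·R4.
R2 ← R2 + 727/843·R4.
R3 ← R3 + 590/843·R4.
Reading off the reduced rows gives x1 = -4, x2 = 3, x3 = -2, x4 = -4.

x1 = -4, x2 = 3, x3 = -2, x4 = -4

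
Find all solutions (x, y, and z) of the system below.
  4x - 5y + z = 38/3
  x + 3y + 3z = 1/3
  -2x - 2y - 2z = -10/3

Row-reduce the augmented matrix:
R1 ← R1 / (4).
R2 ← R2 − 1·R1.
R3 ← R3 + 2·R1.
R2 ← R2 / (17/4).
R1 ← R1 + 5/4·R2.
R3 ← R3 + 9/2·R2.
R3 ← R3 / (24/17).
R1 ← R1 − 18/17·R3.
R2 ← R2 − 11/17·R3.
Reading off the reduced rows gives x = 7/3, y = -2/3, z = 0.

x = 7/3, y = -2/3, z = 0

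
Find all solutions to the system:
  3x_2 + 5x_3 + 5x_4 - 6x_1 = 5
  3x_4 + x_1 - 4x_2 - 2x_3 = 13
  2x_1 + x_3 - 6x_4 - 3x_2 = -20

Row-reduce:
R1 ← R1 / (-6).
R2 ← R2 − 1·R1.
R3 ← R3 − 2·R1.
R2 ← R2 / (-7/2).
R1 ← R1 + 1/2·R2.
R3 ← R3 + 2·R2.
R3 ← R3 / (10/3).
R1 ← R1 + 2/3·R3.
R2 ← R2 − 1/3·R3.
Rank is 3 with 4 unknowns, leaving x_4 free.

infinitely many solutions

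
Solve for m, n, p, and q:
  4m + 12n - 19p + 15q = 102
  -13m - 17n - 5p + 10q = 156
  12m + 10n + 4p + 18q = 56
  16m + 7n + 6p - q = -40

Row-reduce the augmented matrix:
R1 ← R1 / (4).
R2 ← R2 + 13·R1.
R3 ← R3 − 12·R1.
R4 ← R4 − 16·R1.
R2 ← R2 / (22).
R1 ← R1 − 3·R2.
R3 ← R3 + 26·R2.
R4 ← R4 + 41·R2.
R3 ← R3 / (-787/44).
R1 ← R1 − 383/88·R3.
R2 ← R2 + 267/88·R3.
R4 ← R4 + 3731/88·R3.
R4 ← R4 / (-40996/787).
R1 ← R1 − 4772/787·R4.
R2 ← R2 + 3563/787·R4.
R3 ← R3 + 1867/787·R4.
Reading off the reduced rows gives m = 2, n = -6, p = -4, q = 6.

m = 2, n = -6, p = -4, q = 6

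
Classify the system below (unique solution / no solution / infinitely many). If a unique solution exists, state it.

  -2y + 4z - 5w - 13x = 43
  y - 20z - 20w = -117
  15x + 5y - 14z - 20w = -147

infinitely many solutions

Row-reduce:
R1 ← R1 / (-13).
R3 ← R3 − 15·R1.
R1 ← R1 − 2/13·R2.
R3 ← R3 − 35/13·R2.
R3 ← R3 / (578/13).
R1 ← R1 − 36/13·R3.
R2 ← R2 + 20·R3.
Rank is 3 with 4 unknowns, leaving w free.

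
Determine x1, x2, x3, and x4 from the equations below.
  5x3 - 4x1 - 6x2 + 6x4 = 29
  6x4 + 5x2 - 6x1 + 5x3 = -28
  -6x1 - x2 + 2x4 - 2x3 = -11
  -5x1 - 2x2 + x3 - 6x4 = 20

Row-reduce the augmented matrix:
R1 ← R1 / (-4).
R2 ← R2 + 6·R1.
R3 ← R3 + 6·R1.
R4 ← R4 + 5·R1.
R2 ← R2 / (14).
R1 ← R1 − 3/2·R2.
R3 ← R3 − 8·R2.
R4 ← R4 − 11/2·R2.
R3 ← R3 / (-113/14).
R1 ← R1 + 55/56·R3.
R2 ← R2 + 5/28·R3.
R4 ← R4 + 239/56·R3.
R4 ← R4 / (-2153/226).
R1 ← R1 + 121/226·R4.
R2 ← R2 + 11/113·R4.
R3 ← R3 − 74/113·R4.
Reading off the reduced rows gives x1 = 1, x2 = -5, x3 = 3, x4 = -2.

x1 = 1, x2 = -5, x3 = 3, x4 = -2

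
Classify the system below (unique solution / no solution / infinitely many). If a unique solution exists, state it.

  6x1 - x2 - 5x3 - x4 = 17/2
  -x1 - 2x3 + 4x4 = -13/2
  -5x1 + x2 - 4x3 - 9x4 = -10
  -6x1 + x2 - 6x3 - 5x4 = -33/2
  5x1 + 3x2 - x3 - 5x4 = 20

x1 = 5/2, x2 = 2, x3 = 1, x4 = -1/2

Row-reduce the augmented matrix:
R1 ← R1 / (6).
R2 ← R2 + 1·R1.
R3 ← R3 + 5·R1.
R4 ← R4 + 6·R1.
R5 ← R5 − 5·R1.
R2 ← R2 / (-1/6).
R1 ← R1 + 1/6·R2.
R3 ← R3 − 1/6·R2.
R5 ← R5 − 23/6·R2.
R3 ← R3 / (-11).
R1 ← R1 − 2·R3.
R2 ← R2 − 17·R3.
R4 ← R4 + 11·R3.
R5 ← R5 + 62·R3.
Swap R4 and R5.
R4 ← R4 / (1296/11).
R1 ← R1 + 56/11·R4.
R2 ← R2 + 355/11·R4.
R3 ← R3 − 6/11·R4.
R5 reduces to 0 = 0, so the extra equation is consistent.
Reading off the reduced rows gives x1 = 5/2, x2 = 2, x3 = 1, x4 = -1/2.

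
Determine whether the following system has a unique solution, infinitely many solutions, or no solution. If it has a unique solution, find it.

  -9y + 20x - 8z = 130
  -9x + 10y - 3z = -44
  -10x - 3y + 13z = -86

Row-reduce the augmented matrix:
R1 ← R1 / (20).
R2 ← R2 + 9·R1.
R3 ← R3 + 10·R1.
R2 ← R2 / (119/20).
R1 ← R1 + 9/20·R2.
R3 ← R3 + 15/2·R2.
R3 ← R3 / (81/119).
R1 ← R1 + 107/119·R3.
R2 ← R2 + 132/119·R3.
Reading off the reduced rows gives x = 4, y = -2, z = -4.

x = 4, y = -2, z = -4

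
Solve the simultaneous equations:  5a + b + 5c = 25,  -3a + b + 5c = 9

Row-reduce:
R1 ← R1 / (5).
R2 ← R2 + 3·R1.
R2 ← R2 / (8/5).
R1 ← R1 − 1/5·R2.
Rank is 2 with 3 unknowns, leaving c free.

infinitely many solutions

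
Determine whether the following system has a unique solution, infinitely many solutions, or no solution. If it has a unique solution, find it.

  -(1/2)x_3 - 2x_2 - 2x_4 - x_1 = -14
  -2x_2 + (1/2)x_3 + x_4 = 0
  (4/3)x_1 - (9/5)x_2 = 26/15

Row-reduce:
R1 ← R1 / (-1).
R3 ← R3 − 4/3·R1.
R2 ← R2 / (-2).
R1 ← R1 − 2·R2.
R3 ← R3 + 67/15·R2.
R3 ← R3 / (-107/60).
R1 ← R1 − 1·R3.
R2 ← R2 + 1/4·R3.
Rank is 3 with 4 unknowns, leaving x_4 free.

infinitely many solutions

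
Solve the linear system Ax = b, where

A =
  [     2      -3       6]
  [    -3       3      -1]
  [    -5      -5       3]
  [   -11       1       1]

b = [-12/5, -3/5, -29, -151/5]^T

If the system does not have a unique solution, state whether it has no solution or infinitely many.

Row-reduce the augmented matrix:
R1 ← R1 / (2).
R2 ← R2 + 3·R1.
R3 ← R3 + 5·R1.
R4 ← R4 + 11·R1.
R2 ← R2 / (-3/2).
R1 ← R1 + 3/2·R2.
R3 ← R3 + 25/2·R2.
R4 ← R4 + 31/2·R2.
R3 ← R3 / (-146/3).
R1 ← R1 + 5·R3.
R2 ← R2 + 16/3·R3.
R4 ← R4 + 146/3·R3.
R4 reduces to 0 = 0, so the extra equation is consistent.
Reading off the reduced rows gives x_1 = 3, x_2 = 14/5, x_3 = 0.

x_1 = 3, x_2 = 14/5, x_3 = 0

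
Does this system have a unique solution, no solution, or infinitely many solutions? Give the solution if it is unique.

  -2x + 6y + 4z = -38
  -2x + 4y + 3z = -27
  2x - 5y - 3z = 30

x = 0, y = -3, z = -5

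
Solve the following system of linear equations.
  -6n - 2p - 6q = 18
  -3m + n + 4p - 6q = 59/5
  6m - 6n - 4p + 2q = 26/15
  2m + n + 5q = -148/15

Row-reduce the augmented matrix:
Swap R1 and R2.
R1 ← R1 / (-3).
R3 ← R3 − 6·R1.
R4 ← R4 − 2·R1.
R2 ← R2 / (-6).
R1 ← R1 + 1/3·R2.
R3 ← R3 + 4·R2.
R4 ← R4 − 5/3·R2.
R3 ← R3 / (16/3).
R1 ← R1 + 11/9·R3.
R2 ← R2 − 1/3·R3.
R4 ← R4 − 19/9·R3.
R4 ← R4 / (41/24).
R1 ← R1 − 23/24·R4.
R2 ← R2 − 11/8·R4.
R3 ← R3 + 9/8·R4.
Reading off the reduced rows gives m = -3/5, n = -2, p = 1, q = -4/3.

m = -3/5, n = -2, p = 1, q = -4/3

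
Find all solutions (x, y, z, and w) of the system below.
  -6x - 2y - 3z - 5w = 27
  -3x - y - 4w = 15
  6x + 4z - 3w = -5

infinitely many solutions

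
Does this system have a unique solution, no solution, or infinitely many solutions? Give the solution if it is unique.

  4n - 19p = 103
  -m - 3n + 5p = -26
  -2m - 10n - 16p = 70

m = -5, n = 2, p = -5

Row-reduce the augmented matrix:
Swap R1 and R2.
R1 ← R1 / (-1).
R3 ← R3 + 2·R1.
R2 ← R2 / (4).
R1 ← R1 − 3·R2.
R3 ← R3 + 4·R2.
R3 ← R3 / (-45).
R1 ← R1 − 37/4·R3.
R2 ← R2 + 19/4·R3.
Reading off the reduced rows gives m = -5, n = 2, p = -5.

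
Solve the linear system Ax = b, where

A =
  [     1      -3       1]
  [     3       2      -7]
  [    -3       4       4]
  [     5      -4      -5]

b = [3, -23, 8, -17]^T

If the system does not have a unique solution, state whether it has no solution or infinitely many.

Row-reduce the augmented matrix:
R2 ← R2 − 3·R1.
R3 ← R3 + 3·R1.
R4 ← R4 − 5·R1.
R2 ← R2 / (11).
R1 ← R1 + 3·R2.
R3 ← R3 + 5·R2.
R4 ← R4 − 11·R2.
R3 ← R3 / (27/11).
R1 ← R1 + 19/11·R3.
R2 ← R2 + 10/11·R3.
R4 reduces to 0 = 0, so the extra equation is consistent.
Reading off the reduced rows gives x_1 = -4, x_2 = -2, x_3 = 1.

x_1 = -4, x_2 = -2, x_3 = 1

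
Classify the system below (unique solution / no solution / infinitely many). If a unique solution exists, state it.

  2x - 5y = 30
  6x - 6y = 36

x = 0, y = -6

Row-reduce the augmented matrix:
R1 ← R1 / (2).
R2 ← R2 − 6·R1.
R2 ← R2 / (9).
R1 ← R1 + 5/2·R2.
Reading off the reduced rows gives x = 0, y = -6.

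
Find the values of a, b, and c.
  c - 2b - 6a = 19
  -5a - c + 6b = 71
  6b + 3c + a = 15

Row-reduce the augmented matrix:
R1 ← R1 / (-6).
R2 ← R2 + 5·R1.
R3 ← R3 − 1·R1.
R2 ← R2 / (23/3).
R1 ← R1 − 1/3·R2.
R3 ← R3 − 17/3·R2.
R3 ← R3 / (104/23).
R1 ← R1 + 2/23·R3.
R2 ← R2 + 11/46·R3.
Reading off the reduced rows gives a = -6, b = 6, c = -5.

a = -6, b = 6, c = -5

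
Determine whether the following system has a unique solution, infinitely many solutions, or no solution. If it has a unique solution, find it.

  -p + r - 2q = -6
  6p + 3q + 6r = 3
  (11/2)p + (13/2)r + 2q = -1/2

Row-reduce:
R1 ← R1 / (-1).
R2 ← R2 − 6·R1.
R3 ← R3 − 11/2·R1.
R2 ← R2 / (-9).
R1 ← R1 − 2·R2.
R3 ← R3 + 9·R2.
Row 3 reduces to 0 = -1/2, a contradiction. The system is inconsistent.

no solution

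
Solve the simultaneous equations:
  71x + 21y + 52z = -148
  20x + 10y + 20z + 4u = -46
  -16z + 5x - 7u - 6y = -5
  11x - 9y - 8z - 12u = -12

Row-reduce:
R1 ← R1 / (71).
R2 ← R2 − 20·R1.
R3 ← R3 − 5·R1.
R4 ← R4 − 11·R1.
R2 ← R2 / (290/71).
R1 ← R1 − 21/71·R2.
R3 ← R3 + 531/71·R2.
R4 ← R4 + 870/71·R2.
R3 ← R3 / (-286/29).
R1 ← R1 − 10/29·R3.
R2 ← R2 − 38/29·R3.
Row 4 reduces to 0 = -2, a contradiction. The system is inconsistent.

no solution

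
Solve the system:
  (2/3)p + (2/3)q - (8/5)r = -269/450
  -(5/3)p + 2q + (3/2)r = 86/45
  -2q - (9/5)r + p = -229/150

Row-reduce the augmented matrix:
R1 ← R1 / (2/3).
R2 ← R2 + 5/3·R1.
R3 ← R3 − 1·R1.
R2 ← R2 / (11/3).
R1 ← R1 − 1·R2.
R3 ← R3 + 3·R2.
R3 ← R3 / (-159/110).
R1 ← R1 + 189/110·R3.
R2 ← R2 + 15/22·R3.
Reading off the reduced rows gives p = -2/3, q = 1/4, r = 1/5.

p = -2/3, q = 1/4, r = 1/5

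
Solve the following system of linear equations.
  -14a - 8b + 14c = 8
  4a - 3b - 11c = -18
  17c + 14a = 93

a = 3, b = -1, c = 3

Row-reduce the augmented matrix:
R1 ← R1 / (-14).
R2 ← R2 − 4·R1.
R3 ← R3 − 14·R1.
R2 ← R2 / (-37/7).
R1 ← R1 − 4/7·R2.
R3 ← R3 + 8·R2.
R3 ← R3 / (1539/37).
R1 ← R1 + 65/37·R3.
R2 ← R2 − 49/37·R3.
Reading off the reduced rows gives a = 3, b = -1, c = 3.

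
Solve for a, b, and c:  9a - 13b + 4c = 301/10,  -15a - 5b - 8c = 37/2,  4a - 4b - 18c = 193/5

a = 2/5, b = -5/2, c = -3/2

Row-reduce the augmented matrix:
R1 ← R1 / (9).
R2 ← R2 + 15·R1.
R3 ← R3 − 4·R1.
R2 ← R2 / (-80/3).
R1 ← R1 + 13/9·R2.
R3 ← R3 − 16/9·R2.
R3 ← R3 / (-298/15).
R1 ← R1 − 31/60·R3.
R2 ← R2 − 1/20·R3.
Reading off the reduced rows gives a = 2/5, b = -5/2, c = -3/2.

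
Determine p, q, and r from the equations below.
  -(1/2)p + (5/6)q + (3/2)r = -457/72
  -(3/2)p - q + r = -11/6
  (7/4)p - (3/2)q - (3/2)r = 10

p = 3/2, q = -8/3, r = -9/4

Row-reduce the augmented matrix:
R1 ← R1 / (-1/2).
R2 ← R2 + 3/2·R1.
R3 ← R3 − 7/4·R1.
R2 ← R2 / (-7/2).
R1 ← R1 + 5/3·R2.
R3 ← R3 − 17/12·R2.
R3 ← R3 / (7/3).
R1 ← R1 + 4/3·R3.
R2 ← R2 − 1·R3.
Reading off the reduced rows gives p = 3/2, q = -8/3, r = -9/4.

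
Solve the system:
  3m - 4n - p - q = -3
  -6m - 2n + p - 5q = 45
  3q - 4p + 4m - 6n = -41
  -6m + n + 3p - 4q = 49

m = -2, n = -1, p = 6, q = -5

Row-reduce the augmented matrix:
R1 ← R1 / (3).
R2 ← R2 + 6·R1.
R3 ← R3 − 4·R1.
R4 ← R4 + 6·R1.
R2 ← R2 / (-10).
R1 ← R1 + 4/3·R2.
R3 ← R3 + 2/3·R2.
R4 ← R4 + 7·R2.
R3 ← R3 / (-13/5).
R1 ← R1 + 1/5·R3.
R2 ← R2 − 1/10·R3.
R4 ← R4 − 17/10·R3.
R4 ← R4 / (53/26).
R1 ← R1 − 3/13·R4.
R2 ← R2 − 23/26·R4.
R3 ← R3 + 24/13·R4.
Reading off the reduced rows gives m = -2, n = -1, p = 6, q = -5.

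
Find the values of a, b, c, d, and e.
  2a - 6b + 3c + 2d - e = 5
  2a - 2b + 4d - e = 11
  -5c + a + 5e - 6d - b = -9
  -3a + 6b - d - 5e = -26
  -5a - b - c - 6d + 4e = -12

Row-reduce the augmented matrix:
R1 ← R1 / (2).
R2 ← R2 − 2·R1.
R3 ← R3 − 1·R1.
R4 ← R4 + 3·R1.
R5 ← R5 + 5·R1.
R2 ← R2 / (4).
R1 ← R1 + 3·R2.
R3 ← R3 − 2·R2.
R4 ← R4 + 3·R2.
R5 ← R5 + 16·R2.
R3 ← R3 / (-5).
R1 ← R1 + 3/4·R3.
R2 ← R2 + 3/4·R3.
R4 ← R4 − 9/4·R3.
R5 ← R5 + 11/2·R3.
R4 ← R4 / (-1/10).
R1 ← R1 − 37/10·R4.
R2 ← R2 − 17/10·R4.
R3 ← R3 − 8/5·R4.
R5 ← R5 − 79/5·R4.
R5 ← R5 / (-1281/2).
R1 ← R1 + 601/4·R5.
R2 ← R2 + 277/4·R5.
R3 ← R3 + 131/2·R5.
R4 ← R4 − 161/4·R5.
Reading off the reduced rows gives a = 1, b = 1, c = 2, d = 4, e = 5.

a = 1, b = 1, c = 2, d = 4, e = 5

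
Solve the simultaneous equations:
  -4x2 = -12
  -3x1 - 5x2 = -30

x1 = 5, x2 = 3

Row-reduce the augmented matrix:
Swap R1 and R2.
R1 ← R1 / (-3).
R2 ← R2 / (-4).
R1 ← R1 − 5/3·R2.
Reading off the reduced rows gives x1 = 5, x2 = 3.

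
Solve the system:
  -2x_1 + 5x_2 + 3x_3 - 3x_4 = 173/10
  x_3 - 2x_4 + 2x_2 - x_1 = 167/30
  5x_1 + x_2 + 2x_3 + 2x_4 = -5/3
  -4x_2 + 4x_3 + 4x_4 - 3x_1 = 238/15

Row-reduce the augmented matrix:
R1 ← R1 / (-2).
R2 ← R2 + 1·R1.
R3 ← R3 − 5·R1.
R4 ← R4 + 3·R1.
R2 ← R2 / (-1/2).
R1 ← R1 + 5/2·R2.
R3 ← R3 − 27/2·R2.
R4 ← R4 + 23/2·R2.
R3 ← R3 / (-4).
R1 ← R1 − 1·R3.
R2 ← R2 − 1·R3.
R4 ← R4 − 11·R3.
R4 ← R4 / (-129/4).
R1 ← R1 + 3/4·R4.
R2 ← R2 + 15/4·R4.
R3 ← R3 − 19/4·R4.
Reading off the reduced rows gives x_1 = -12/5, x_2 = 2, x_3 = 5/2, x_4 = 5/3.

x_1 = -12/5, x_2 = 2, x_3 = 5/2, x_4 = 5/3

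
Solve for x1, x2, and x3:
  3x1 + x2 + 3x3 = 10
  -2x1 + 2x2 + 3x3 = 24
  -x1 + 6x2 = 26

x1 = -2, x2 = 4, x3 = 4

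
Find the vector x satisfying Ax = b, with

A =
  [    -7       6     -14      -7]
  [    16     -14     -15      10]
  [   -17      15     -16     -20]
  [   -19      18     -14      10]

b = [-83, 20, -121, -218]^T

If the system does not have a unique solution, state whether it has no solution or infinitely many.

x_1 = 6, x_2 = -1, x_3 = 4, x_4 = -3

Row-reduce the augmented matrix:
R1 ← R1 / (-7).
R2 ← R2 − 16·R1.
R3 ← R3 + 17·R1.
R4 ← R4 + 19·R1.
R2 ← R2 / (-2/7).
R1 ← R1 + 6/7·R2.
R3 ← R3 − 3/7·R2.
R4 ← R4 − 12/7·R2.
R3 ← R3 / (-105/2).
R1 ← R1 − 143·R3.
R2 ← R2 − 329/2·R3.
R4 ← R4 + 258·R3.
R4 ← R4 / (1819/35).
R1 ← R1 + 479/35·R4.
R2 ← R2 + 83/5·R4.
R3 ← R3 − 8/35·R4.
Reading off the reduced rows gives x_1 = 6, x_2 = -1, x_3 = 4, x_4 = -3.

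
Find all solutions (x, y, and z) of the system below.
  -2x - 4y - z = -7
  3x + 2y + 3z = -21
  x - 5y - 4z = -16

x = -6, y = 6, z = -5

Row-reduce the augmented matrix:
R1 ← R1 / (-2).
R2 ← R2 − 3·R1.
R3 ← R3 − 1·R1.
R2 ← R2 / (-4).
R1 ← R1 − 2·R2.
R3 ← R3 + 7·R2.
R3 ← R3 / (-57/8).
R1 ← R1 − 5/4·R3.
R2 ← R2 + 3/8·R3.
Reading off the reduced rows gives x = -6, y = 6, z = -5.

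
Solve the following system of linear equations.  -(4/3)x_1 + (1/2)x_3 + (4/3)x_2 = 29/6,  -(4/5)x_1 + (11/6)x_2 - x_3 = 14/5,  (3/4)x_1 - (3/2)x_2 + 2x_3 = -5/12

Row-reduce the augmented matrix:
R1 ← R1 / (-4/3).
R2 ← R2 + 4/5·R1.
R3 ← R3 − 3/4·R1.
R2 ← R2 / (31/30).
R1 ← R1 + 1·R2.
R3 ← R3 + 3/4·R2.
R3 ← R3 / (1327/992).
R1 ← R1 + 405/248·R3.
R2 ← R2 + 39/31·R3.
Reading off the reduced rows gives x_1 = -1, x_2 = 2, x_3 = 5/3.

x_1 = -1, x_2 = 2, x_3 = 5/3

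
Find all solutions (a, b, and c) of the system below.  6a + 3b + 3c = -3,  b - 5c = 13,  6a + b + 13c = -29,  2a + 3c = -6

a = 1, b = -1/3, c = -8/3

Row-reduce the augmented matrix:
R1 ← R1 / (6).
R3 ← R3 − 6·R1.
R4 ← R4 − 2·R1.
R1 ← R1 − 1/2·R2.
R3 ← R3 + 2·R2.
R4 ← R4 + 1·R2.
Swap R3 and R4.
R3 ← R3 / (-3).
R1 ← R1 − 3·R3.
R2 ← R2 + 5·R3.
R4 reduces to 0 = 0, so the extra equation is consistent.
Reading off the reduced rows gives a = 1, b = -1/3, c = -8/3.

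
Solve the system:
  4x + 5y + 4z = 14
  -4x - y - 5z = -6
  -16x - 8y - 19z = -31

no solution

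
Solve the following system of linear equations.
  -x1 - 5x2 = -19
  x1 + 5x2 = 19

Row-reduce:
R1 ← R1 / (-1).
R2 ← R2 − 1·R1.
Rank is 1 with 2 unknowns, leaving x2 free.

infinitely many solutions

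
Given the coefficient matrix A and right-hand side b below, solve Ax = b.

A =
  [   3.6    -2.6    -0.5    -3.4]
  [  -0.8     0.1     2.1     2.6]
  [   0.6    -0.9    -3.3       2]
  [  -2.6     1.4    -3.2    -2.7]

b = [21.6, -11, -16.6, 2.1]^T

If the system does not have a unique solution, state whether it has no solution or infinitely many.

Row-reduce the augmented matrix:
R1 ← R1 / (18/5).
R2 ← R2 + 4/5·R1.
R3 ← R3 − 3/5·R1.
R4 ← R4 + 13/5·R1.
R2 ← R2 / (-43/90).
R1 ← R1 + 13/18·R2.
R3 ← R3 + 7/15·R2.
R4 ← R4 + 43/90·R2.
R3 ← R3 / (-4437/860).
R1 ← R1 + 541/172·R3.
R2 ← R2 + 179/43·R3.
R4 ← R4 + 111/20·R3.
R4 ← R4 / (-115703/14790).
R1 ← R1 + 18631/4437·R4.
R2 ← R2 + 19868/4437·R4.
R3 ← R3 + 658/4437·R4.
Reading off the reduced rows gives x_1 = 3, x_2 = 2, x_3 = 2, x_4 = -5.

x_1 = 3, x_2 = 2, x_3 = 2, x_4 = -5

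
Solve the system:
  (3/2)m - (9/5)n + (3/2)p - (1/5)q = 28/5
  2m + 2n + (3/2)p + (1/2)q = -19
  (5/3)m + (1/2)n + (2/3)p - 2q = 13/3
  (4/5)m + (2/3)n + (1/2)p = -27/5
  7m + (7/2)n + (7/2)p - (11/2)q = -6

m = 2, n = -6, p = -6, q = -4

Row-reduce the augmented matrix:
R1 ← R1 / (3/2).
R2 ← R2 − 2·R1.
R3 ← R3 − 5/3·R1.
R4 ← R4 − 4/5·R1.
R5 ← R5 − 7·R1.
R2 ← R2 / (22/5).
R1 ← R1 + 6/5·R2.
R3 ← R3 − 5/2·R2.
R4 ← R4 − 122/75·R2.
R5 ← R5 − 119/10·R2.
R3 ← R3 / (-63/88).
R1 ← R1 − 19/22·R3.
R2 ← R2 + 5/44·R3.
R4 ← R4 + 19/165·R3.
R5 ← R5 + 189/88·R3.
R4 ← R4 / (3049/17010).
R1 ← R1 + 1471/567·R4.
R2 ← R2 − 298/567·R4.
R3 ← R3 − 1753/567·R4.
R5 reduces to 0 = 0, so the extra equation is consistent.
Reading off the reduced rows gives m = 2, n = -6, p = -6, q = -4.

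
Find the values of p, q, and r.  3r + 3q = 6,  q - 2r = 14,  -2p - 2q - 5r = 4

p = 2, q = 6, r = -4

Row-reduce the augmented matrix:
Swap R1 and R3.
R1 ← R1 / (-2).
R1 ← R1 − 1·R2.
R3 ← R3 − 3·R2.
R3 ← R3 / (9).
R1 ← R1 − 9/2·R3.
R2 ← R2 + 2·R3.
Reading off the reduced rows gives p = 2, q = 6, r = -4.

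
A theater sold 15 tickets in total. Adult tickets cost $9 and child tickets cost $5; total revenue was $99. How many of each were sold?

Let a = adult tickets, c = child tickets.
  a + c = 15
  9a + 5c = 99
Row-reduce the augmented matrix:
R2 ← R2 − 9·R1.
R2 ← R2 / (-4).
R1 ← R1 − 1·R2.
Reading off the reduced rows gives a = 6, c = 9.

adult tickets: 6, child tickets: 9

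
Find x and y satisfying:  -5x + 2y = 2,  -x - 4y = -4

x = 0, y = 1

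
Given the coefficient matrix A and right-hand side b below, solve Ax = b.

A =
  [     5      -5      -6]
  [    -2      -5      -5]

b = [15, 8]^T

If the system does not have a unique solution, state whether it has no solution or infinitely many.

infinitely many solutions

Row-reduce:
R1 ← R1 / (5).
R2 ← R2 + 2·R1.
R2 ← R2 / (-7).
R1 ← R1 + 1·R2.
Rank is 2 with 3 unknowns, leaving x_3 free.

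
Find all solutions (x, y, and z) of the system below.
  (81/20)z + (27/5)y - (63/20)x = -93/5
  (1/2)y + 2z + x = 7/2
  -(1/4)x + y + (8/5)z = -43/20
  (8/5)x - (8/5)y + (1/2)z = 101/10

Row-reduce:
R1 ← R1 / (-63/20).
R2 ← R2 − 1·R1.
R3 ← R3 + 1/4·R1.
R4 ← R4 − 8/5·R1.
R2 ← R2 / (31/14).
R1 ← R1 + 12/7·R2.
R3 ← R3 − 4/7·R2.
R4 ← R4 − 8/7·R2.
R3 ← R3 / (267/620).
R1 ← R1 − 39/31·R3.
R2 ← R2 − 46/31·R3.
R4 ← R4 − 267/310·R3.
Row 4 reduces to 0 = 2, a contradiction. The system is inconsistent.

no solution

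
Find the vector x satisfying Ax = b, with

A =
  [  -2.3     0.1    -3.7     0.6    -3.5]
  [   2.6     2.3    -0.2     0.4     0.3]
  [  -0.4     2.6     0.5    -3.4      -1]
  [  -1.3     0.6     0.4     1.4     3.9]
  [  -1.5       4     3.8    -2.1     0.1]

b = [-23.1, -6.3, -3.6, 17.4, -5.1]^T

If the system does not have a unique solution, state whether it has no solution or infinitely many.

Row-reduce the augmented matrix:
R1 ← R1 / (-23/10).
R2 ← R2 − 13/5·R1.
R3 ← R3 + 2/5·R1.
R4 ← R4 + 13/10·R1.
R5 ← R5 + 3/2·R1.
R2 ← R2 / (111/46).
R1 ← R1 + 1/23·R2.
R3 ← R3 − 297/115·R2.
R4 ← R4 − 25/46·R2.
R5 ← R5 − 181/46·R2.
R3 ← R3 / (10793/1850).
R1 ← R1 − 283/185·R3.
R2 ← R2 + 336/185·R3.
R4 ← R4 − 1287/370·R3.
R5 ← R5 − 4943/370·R3.
R4 ← R4 / (582083/161895).
R1 ← R1 − 31732/32379·R4.
R2 ← R2 + 32488/32379·R4.
R3 ← R3 + 8618/10793·R4.
R5 ← R5 − 2077993/323790·R4.
R5 ← R5 / (-92370351/11641660).
R1 ← R1 + 420270/582083·R5.
R2 ← R2 − 503731/582083·R5.
R3 ← R3 − 946295/582083·R5.
R4 ← R4 − 1490023/1164166·R5.
Reading off the reduced rows gives x_1 = 0, x_2 = -3, x_3 = 0, x_4 = -3, x_5 = 6.

x_1 = 0, x_2 = -3, x_3 = 0, x_4 = -3, x_5 = 6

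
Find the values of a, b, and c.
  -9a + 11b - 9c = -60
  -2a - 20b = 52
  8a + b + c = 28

a = 4, b = -3, c = -1

Row-reduce the augmented matrix:
R1 ← R1 / (-9).
R2 ← R2 + 2·R1.
R3 ← R3 − 8·R1.
R2 ← R2 / (-202/9).
R1 ← R1 + 11/9·R2.
R3 ← R3 − 97/9·R2.
R3 ← R3 / (-610/101).
R1 ← R1 − 90/101·R3.
R2 ← R2 + 9/101·R3.
Reading off the reduced rows gives a = 4, b = -3, c = -1.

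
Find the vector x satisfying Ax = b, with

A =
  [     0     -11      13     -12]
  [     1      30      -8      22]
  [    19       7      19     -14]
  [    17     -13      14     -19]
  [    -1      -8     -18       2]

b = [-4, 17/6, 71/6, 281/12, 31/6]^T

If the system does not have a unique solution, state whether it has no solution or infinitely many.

x_1 = 7/3, x_2 = -3/2, x_3 = 1/2, x_4 = 9/4

Row-reduce the augmented matrix:
Swap R1 and R2.
R3 ← R3 − 19·R1.
R4 ← R4 − 17·R1.
R5 ← R5 + 1·R1.
R2 ← R2 / (-11).
R1 ← R1 − 30·R2.
R3 ← R3 + 563·R2.
R4 ← R4 + 523·R2.
R5 ← R5 − 22·R2.
R3 ← R3 / (-5438/11).
R1 ← R1 − 302/11·R3.
R2 ← R2 + 13/11·R3.
R4 ← R4 + 5149/11·R3.
R4 ← R4 / (13719/2719).
R1 ← R1 + 1658/2719·R4.
R2 ← R2 − 1782/2719·R4.
R3 ← R3 + 1002/2719·R4.
R5 reduces to 0 = 0, so the extra equation is consistent.
Reading off the reduced rows gives x_1 = 7/3, x_2 = -3/2, x_3 = 1/2, x_4 = 9/4.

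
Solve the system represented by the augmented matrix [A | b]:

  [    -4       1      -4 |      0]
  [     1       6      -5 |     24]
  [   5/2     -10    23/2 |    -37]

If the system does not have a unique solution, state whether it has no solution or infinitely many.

Row-reduce:
R1 ← R1 / (-4).
R2 ← R2 − 1·R1.
R3 ← R3 − 5/2·R1.
R2 ← R2 / (25/4).
R1 ← R1 + 1/4·R2.
R3 ← R3 + 75/8·R2.
Row 3 reduces to 0 = -1, a contradiction. The system is inconsistent.

no solution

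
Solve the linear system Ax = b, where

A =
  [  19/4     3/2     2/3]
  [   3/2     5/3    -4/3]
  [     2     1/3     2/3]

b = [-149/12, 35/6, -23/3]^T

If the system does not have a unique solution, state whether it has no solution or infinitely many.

Row-reduce:
R1 ← R1 / (19/4).
R2 ← R2 − 3/2·R1.
R3 ← R3 − 2·R1.
R2 ← R2 / (68/57).
R1 ← R1 − 6/19·R2.
R3 ← R3 + 17/57·R2.
Rank is 2 with 3 unknowns, leaving x_3 free.

infinitely many solutions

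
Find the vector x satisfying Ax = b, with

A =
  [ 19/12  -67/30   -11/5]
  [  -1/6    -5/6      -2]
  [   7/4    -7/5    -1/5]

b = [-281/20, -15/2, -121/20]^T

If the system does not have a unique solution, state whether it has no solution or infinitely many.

no solution

Row-reduce:
R1 ← R1 / (19/12).
R2 ← R2 + 1/6·R1.
R3 ← R3 − 7/4·R1.
R2 ← R2 / (-203/190).
R1 ← R1 + 134/95·R2.
R3 ← R3 − 203/190·R2.
Row 3 reduces to 0 = 1/2, a contradiction. The system is inconsistent.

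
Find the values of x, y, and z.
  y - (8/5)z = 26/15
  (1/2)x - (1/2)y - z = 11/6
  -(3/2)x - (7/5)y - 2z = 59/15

Row-reduce the augmented matrix:
Swap R1 and R2.
R1 ← R1 / (1/2).
R3 ← R3 + 3/2·R1.
R1 ← R1 + 1·R2.
R3 ← R3 + 29/10·R2.
R3 ← R3 / (-241/25).
R1 ← R1 + 18/5·R3.
R2 ← R2 + 8/5·R3.
Reading off the reduced rows gives x = 0, y = -2/3, z = -3/2.

x = 0, y = -2/3, z = -3/2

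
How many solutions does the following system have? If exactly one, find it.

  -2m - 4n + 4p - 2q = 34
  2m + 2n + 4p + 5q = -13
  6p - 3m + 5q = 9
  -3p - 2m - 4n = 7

m = -2, n = -3, p = 3, q = -3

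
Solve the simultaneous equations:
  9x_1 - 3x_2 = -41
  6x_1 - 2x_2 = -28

no solution

Row-reduce:
R1 ← R1 / (9).
R2 ← R2 − 6·R1.
Row 2 reduces to 0 = -2/3, a contradiction. The system is inconsistent.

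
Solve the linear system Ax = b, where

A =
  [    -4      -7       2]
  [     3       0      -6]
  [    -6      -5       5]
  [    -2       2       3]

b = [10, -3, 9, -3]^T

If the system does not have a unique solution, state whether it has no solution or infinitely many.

Row-reduce:
R1 ← R1 / (-4).
R2 ← R2 − 3·R1.
R3 ← R3 + 6·R1.
R4 ← R4 + 2·R1.
R2 ← R2 / (-21/4).
R1 ← R1 − 7/4·R2.
R3 ← R3 − 11/2·R2.
R4 ← R4 − 11/2·R2.
R3 ← R3 / (-19/7).
R1 ← R1 + 2·R3.
R2 ← R2 − 6/7·R3.
R4 ← R4 + 19/7·R3.
Row 4 reduces to 0 = -2, a contradiction. The system is inconsistent.

no solution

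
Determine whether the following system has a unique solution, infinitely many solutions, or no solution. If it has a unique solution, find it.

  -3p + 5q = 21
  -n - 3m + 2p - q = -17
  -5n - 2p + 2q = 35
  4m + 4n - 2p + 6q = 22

m = 5, n = -5, p = -2, q = 3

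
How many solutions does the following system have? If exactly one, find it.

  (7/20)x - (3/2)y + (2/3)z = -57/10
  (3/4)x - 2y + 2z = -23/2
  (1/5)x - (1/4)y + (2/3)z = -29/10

Row-reduce:
R1 ← R1 / (7/20).
R2 ← R2 − 3/4·R1.
R3 ← R3 − 1/5·R1.
R2 ← R2 / (17/14).
R1 ← R1 + 30/7·R2.
R3 ← R3 − 17/28·R2.
Rank is 2 with 3 unknowns, leaving z free.

infinitely many solutions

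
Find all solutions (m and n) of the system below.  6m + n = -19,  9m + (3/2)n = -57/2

infinitely many solutions

Row-reduce:
R1 ← R1 / (6).
R2 ← R2 − 9·R1.
Rank is 1 with 2 unknowns, leaving n free.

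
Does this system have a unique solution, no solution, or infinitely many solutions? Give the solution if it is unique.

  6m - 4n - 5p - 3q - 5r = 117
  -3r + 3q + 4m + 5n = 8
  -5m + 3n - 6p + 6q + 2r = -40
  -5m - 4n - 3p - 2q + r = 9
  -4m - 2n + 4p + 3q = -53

Row-reduce the augmented matrix:
R1 ← R1 / (6).
R2 ← R2 − 4·R1.
R3 ← R3 + 5·R1.
R4 ← R4 + 5·R1.
R5 ← R5 + 4·R1.
R2 ← R2 / (23/3).
R1 ← R1 + 2/3·R2.
R3 ← R3 + 1/3·R2.
R4 ← R4 + 22/3·R2.
R5 ← R5 + 14/3·R2.
R3 ← R3 / (-461/46).
R1 ← R1 + 25/46·R3.
R2 ← R2 − 10/23·R3.
R4 ← R4 + 183/46·R3.
R5 ← R5 − 62/23·R3.
R4 ← R4 / (-550/461).
R1 ← R1 + 123/461·R4.
R2 ← R2 − 375/461·R4.
R3 ← R3 + 171/461·R4.
R5 ← R5 − 2325/461·R4.
R5 ← R5 / (-267/22).
R1 ← R1 + 133/550·R5.
R2 ← R2 + 31/22·R5.
R3 ← R3 − 459/550·R5.
R4 ← R4 − 919/550·R5.
Reading off the reduced rows gives m = 5, n = -3, p = -6, q = -5, r = -6.

m = 5, n = -3, p = -6, q = -5, r = -6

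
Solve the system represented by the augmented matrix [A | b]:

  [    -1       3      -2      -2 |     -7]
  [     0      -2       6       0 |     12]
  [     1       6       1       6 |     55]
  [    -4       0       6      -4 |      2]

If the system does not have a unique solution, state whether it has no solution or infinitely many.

x_1 = -2, x_2 = 3, x_3 = 3, x_4 = 6

Row-reduce the augmented matrix:
R1 ← R1 / (-1).
R3 ← R3 − 1·R1.
R4 ← R4 + 4·R1.
R2 ← R2 / (-2).
R1 ← R1 + 3·R2.
R3 ← R3 − 9·R2.
R4 ← R4 + 12·R2.
R3 ← R3 / (26).
R1 ← R1 + 7·R3.
R2 ← R2 + 3·R3.
R4 ← R4 + 22·R3.
R4 ← R4 / (96/13).
R1 ← R1 − 40/13·R4.
R2 ← R2 − 6/13·R4.
R3 ← R3 − 2/13·R4.
Reading off the reduced rows gives x_1 = -2, x_2 = 3, x_3 = 3, x_4 = 6.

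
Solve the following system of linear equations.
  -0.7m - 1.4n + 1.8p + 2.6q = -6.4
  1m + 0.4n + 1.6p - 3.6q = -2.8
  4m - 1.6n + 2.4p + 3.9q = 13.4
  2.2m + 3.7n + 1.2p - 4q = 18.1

m = 4, n = 5, p = -1, q = 2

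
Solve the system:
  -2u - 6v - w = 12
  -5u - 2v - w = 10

Row-reduce:
R1 ← R1 / (-2).
R2 ← R2 + 5·R1.
R2 ← R2 / (13).
R1 ← R1 − 3·R2.
Rank is 2 with 3 unknowns, leaving w free.

infinitely many solutions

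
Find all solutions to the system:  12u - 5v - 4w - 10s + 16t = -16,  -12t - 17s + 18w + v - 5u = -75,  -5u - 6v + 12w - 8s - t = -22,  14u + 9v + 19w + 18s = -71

infinitely many solutions

Row-reduce:
R1 ← R1 / (12).
R2 ← R2 + 5·R1.
R3 ← R3 + 5·R1.
R4 ← R4 − 14·R1.
R2 ← R2 / (-13/12).
R1 ← R1 + 5/12·R2.
R3 ← R3 + 97/12·R2.
R4 ← R4 − 89/6·R2.
R3 ← R3 / (-1450/13).
R1 ← R1 + 86/13·R3.
R2 ← R2 + 196/13·R3.
R4 ← R4 − 3215/13·R3.
R4 ← R4 / (3657/58).
R1 ← R1 + 194/145·R4.
R2 ← R2 + 24/145·R4.
R3 ← R3 + 379/290·R4.
Rank is 4 with 5 unknowns, leaving t free.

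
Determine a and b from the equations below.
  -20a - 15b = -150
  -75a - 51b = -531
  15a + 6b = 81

Row-reduce the augmented matrix:
R1 ← R1 / (-20).
R2 ← R2 + 75·R1.
R3 ← R3 − 15·R1.
R2 ← R2 / (21/4).
R1 ← R1 − 3/4·R2.
R3 ← R3 + 21/4·R2.
R3 reduces to 0 = 0, so the extra equation is consistent.
Reading off the reduced rows gives a = 3, b = 6.

a = 3, b = 6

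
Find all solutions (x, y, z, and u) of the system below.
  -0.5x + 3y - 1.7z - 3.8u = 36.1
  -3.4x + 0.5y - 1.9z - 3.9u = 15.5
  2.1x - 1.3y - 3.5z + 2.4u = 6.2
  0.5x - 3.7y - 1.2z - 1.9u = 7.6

x = 5, y = 3, z = -4, u = -6

Row-reduce the augmented matrix:
R1 ← R1 / (-1/2).
R2 ← R2 + 17/5·R1.
R3 ← R3 − 21/10·R1.
R4 ← R4 − 1/2·R1.
R2 ← R2 / (-199/10).
R1 ← R1 + 6·R2.
R3 ← R3 − 113/10·R2.
R4 ← R4 + 7/10·R2.
R3 ← R3 / (-51289/9950).
R1 ← R1 − 97/199·R3.
R2 ← R2 + 483/995·R3.
R4 ← R4 + 16118/4975·R3.
R4 ← R4 / (-1482093/256445).
R1 ← R1 − 45173/51289·R4.
R2 ← R2 + 7318/7327·R4.
R3 ← R3 − 10961/51289·R4.
Reading off the reduced rows gives x = 5, y = 3, z = -4, u = -6.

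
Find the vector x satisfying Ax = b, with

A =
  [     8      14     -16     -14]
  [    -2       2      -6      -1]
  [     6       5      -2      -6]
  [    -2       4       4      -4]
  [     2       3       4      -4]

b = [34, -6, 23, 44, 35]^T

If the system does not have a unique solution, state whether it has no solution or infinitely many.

Row-reduce the augmented matrix:
R1 ← R1 / (8).
R2 ← R2 + 2·R1.
R3 ← R3 − 6·R1.
R4 ← R4 + 2·R1.
R5 ← R5 − 2·R1.
R2 ← R2 / (11/2).
R1 ← R1 − 7/4·R2.
R3 ← R3 + 11/2·R2.
R4 ← R4 − 15/2·R2.
R5 ← R5 + 1/2·R2.
Swap R3 and R4.
R3 ← R3 / (150/11).
R1 ← R1 − 13/11·R3.
R2 ← R2 + 20/11·R3.
R5 ← R5 − 78/11·R3.
Swap R4 and R5.
R4 ← R4 / (-1/5).
R1 ← R1 + 1/5·R4.
R2 ← R2 + 1·R4.
R3 ← R3 + 1/10·R4.
R5 reduces to 0 = 0, so the extra equation is consistent.
Reading off the reduced rows gives x_1 = -2, x_2 = 1, x_3 = 3, x_4 = -6.

x_1 = -2, x_2 = 1, x_3 = 3, x_4 = -6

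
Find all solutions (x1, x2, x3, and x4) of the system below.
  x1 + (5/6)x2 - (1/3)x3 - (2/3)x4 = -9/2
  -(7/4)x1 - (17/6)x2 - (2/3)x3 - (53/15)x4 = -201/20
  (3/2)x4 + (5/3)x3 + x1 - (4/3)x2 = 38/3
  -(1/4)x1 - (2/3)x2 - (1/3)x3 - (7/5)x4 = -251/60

no solution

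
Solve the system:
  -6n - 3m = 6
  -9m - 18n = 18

infinitely many solutions

Row-reduce:
R1 ← R1 / (-3).
R2 ← R2 + 9·R1.
Rank is 1 with 2 unknowns, leaving n free.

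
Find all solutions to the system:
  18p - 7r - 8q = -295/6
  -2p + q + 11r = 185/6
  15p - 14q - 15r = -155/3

Row-reduce the augmented matrix:
R1 ← R1 / (18).
R2 ← R2 + 2·R1.
R3 ← R3 − 15·R1.
R2 ← R2 / (1/9).
R1 ← R1 + 4/9·R2.
R3 ← R3 + 22/3·R2.
R3 ← R3 / (1331/2).
R1 ← R1 − 81/2·R3.
R2 ← R2 − 92·R3.
Reading off the reduced rows gives p = -5/2, q = -5/3, r = 5/2.

p = -5/2, q = -5/3, r = 5/2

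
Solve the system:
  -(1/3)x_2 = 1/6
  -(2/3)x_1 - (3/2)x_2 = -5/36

x_1 = 4/3, x_2 = -1/2

Row-reduce the augmented matrix:
Swap R1 and R2.
R1 ← R1 / (-2/3).
R2 ← R2 / (-1/3).
R1 ← R1 − 9/4·R2.
Reading off the reduced rows gives x_1 = 4/3, x_2 = -1/2.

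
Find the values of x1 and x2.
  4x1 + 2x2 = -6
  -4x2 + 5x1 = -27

x1 = -3, x2 = 3

Row-reduce the augmented matrix:
R1 ← R1 / (4).
R2 ← R2 − 5·R1.
R2 ← R2 / (-13/2).
R1 ← R1 − 1/2·R2.
Reading off the reduced rows gives x1 = -3, x2 = 3.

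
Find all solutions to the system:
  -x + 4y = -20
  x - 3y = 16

x = 4, y = -4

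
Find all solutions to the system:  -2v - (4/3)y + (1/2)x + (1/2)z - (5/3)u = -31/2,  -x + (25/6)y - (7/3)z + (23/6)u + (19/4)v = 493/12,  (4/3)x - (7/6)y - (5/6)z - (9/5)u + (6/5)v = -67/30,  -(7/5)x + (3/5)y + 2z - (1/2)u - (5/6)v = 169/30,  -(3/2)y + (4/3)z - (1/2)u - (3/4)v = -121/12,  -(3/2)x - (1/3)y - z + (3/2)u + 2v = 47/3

x = -6, y = 4, z = -1, u = -2, v = 5

Row-reduce the augmented matrix:
R1 ← R1 / (1/2).
R2 ← R2 + 1·R1.
R3 ← R3 − 4/3·R1.
R4 ← R4 + 7/5·R1.
R6 ← R6 + 3/2·R1.
R2 ← R2 / (3/2).
R1 ← R1 + 8/3·R2.
R3 ← R3 − 43/18·R2.
R4 ← R4 + 47/15·R2.
R5 ← R5 + 3/2·R2.
R6 ← R6 + 13/3·R2.
R3 ← R3 / (-7/162).
R1 ← R1 + 37/27·R3.
R2 ← R2 + 8/9·R3.
R4 ← R4 − 83/135·R3.
R6 ← R6 + 181/54·R3.
R4 ← R4 / (7761/350).
R1 ← R1 + 2137/35·R4.
R2 ← R2 + 1319/35·R4.
R3 ← R3 + 1497/35·R4.
R6 ← R6 + 15269/105·R4.
Swap R5 and R6.
R5 ← R5 / (14048869/279396).
R1 ← R1 − 1107511/46566·R5.
R2 ← R2 − 535709/46566·R5.
R3 ← R3 − 210823/15522·R5.
R4 ← R4 − 74653/23283·R5.
R6 reduces to 0 = 0, so the extra equation is consistent.
Reading off the reduced rows gives x = -6, y = 4, z = -1, u = -2, v = 5.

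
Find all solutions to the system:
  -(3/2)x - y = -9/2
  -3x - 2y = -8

no solution

Row-reduce:
R1 ← R1 / (-3/2).
R2 ← R2 + 3·R1.
Row 2 reduces to 0 = 1, a contradiction. The system is inconsistent.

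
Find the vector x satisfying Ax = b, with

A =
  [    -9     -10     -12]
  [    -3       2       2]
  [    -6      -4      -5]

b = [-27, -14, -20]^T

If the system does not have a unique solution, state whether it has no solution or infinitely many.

no solution

Row-reduce:
R1 ← R1 / (-9).
R2 ← R2 + 3·R1.
R3 ← R3 + 6·R1.
R2 ← R2 / (16/3).
R1 ← R1 − 10/9·R2.
R3 ← R3 − 8/3·R2.
Row 3 reduces to 0 = 1/2, a contradiction. The system is inconsistent.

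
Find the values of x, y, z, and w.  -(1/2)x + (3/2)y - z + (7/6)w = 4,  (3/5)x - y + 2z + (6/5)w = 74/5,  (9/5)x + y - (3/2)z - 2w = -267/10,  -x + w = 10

x = -4, y = 0, z = 5, w = 6

Row-reduce the augmented matrix:
R1 ← R1 / (-1/2).
R2 ← R2 − 3/5·R1.
R3 ← R3 − 9/5·R1.
R4 ← R4 + 1·R1.
R2 ← R2 / (4/5).
R1 ← R1 + 3·R2.
R3 ← R3 − 32/5·R2.
R4 ← R4 + 3·R2.
R3 ← R3 / (-23/2).
R1 ← R1 − 5·R3.
R2 ← R2 − 1·R3.
R4 ← R4 − 5·R3.
R4 ← R4 / (91/276).
R1 ← R1 + 185/276·R4.
R2 ← R2 − 751/460·R4.
R3 ← R3 − 186/115·R4.
Reading off the reduced rows gives x = -4, y = 0, z = 5, w = 6.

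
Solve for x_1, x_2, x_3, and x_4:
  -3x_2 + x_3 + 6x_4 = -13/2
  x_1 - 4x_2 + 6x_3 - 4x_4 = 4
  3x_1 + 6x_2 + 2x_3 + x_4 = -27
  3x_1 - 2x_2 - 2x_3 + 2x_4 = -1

Row-reduce the augmented matrix:
Swap R1 and R2.
R3 ← R3 − 3·R1.
R4 ← R4 − 3·R1.
R2 ← R2 / (-3).
R1 ← R1 + 4·R2.
R3 ← R3 − 18·R2.
R4 ← R4 − 10·R2.
R3 ← R3 / (-10).
R1 ← R1 − 14/3·R3.
R2 ← R2 + 1/3·R3.
R4 ← R4 + 50/3·R3.
R4 ← R4 / (-143/3).
R1 ← R1 − 163/15·R4.
R2 ← R2 + 109/30·R4.
R3 ← R3 + 49/10·R4.
Reading off the reduced rows gives x_1 = -2, x_2 = -5/2, x_3 = -2, x_4 = -2.

x_1 = -2, x_2 = -5/2, x_3 = -2, x_4 = -2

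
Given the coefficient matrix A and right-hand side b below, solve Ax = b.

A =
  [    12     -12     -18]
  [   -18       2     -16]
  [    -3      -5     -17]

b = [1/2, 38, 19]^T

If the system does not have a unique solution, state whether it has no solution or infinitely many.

no solution

Row-reduce:
R1 ← R1 / (12).
R2 ← R2 + 18·R1.
R3 ← R3 + 3·R1.
R2 ← R2 / (-16).
R1 ← R1 + 1·R2.
R3 ← R3 + 8·R2.
Row 3 reduces to 0 = -1/4, a contradiction. The system is inconsistent.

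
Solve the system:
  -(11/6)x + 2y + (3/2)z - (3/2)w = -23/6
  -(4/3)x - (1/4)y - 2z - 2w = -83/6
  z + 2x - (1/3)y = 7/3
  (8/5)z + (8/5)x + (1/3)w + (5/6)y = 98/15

x = 1, y = 2, z = 1, w = 5

Row-reduce the augmented matrix:
R1 ← R1 / (-11/6).
R2 ← R2 + 4/3·R1.
R3 ← R3 − 2·R1.
R4 ← R4 − 8/5·R1.
R2 ← R2 / (-75/44).
R1 ← R1 + 12/11·R2.
R3 ← R3 − 61/33·R2.
R4 ← R4 − 851/330·R2.
R3 ← R3 / (-161/225).
R1 ← R1 − 29/25·R3.
R2 ← R2 − 136/75·R3.
R4 ← R4 + 1988/1125·R3.
R4 ← R4 / (1423/345).
R1 ← R1 + 459/161·R4.
R2 ← R2 + 984/161·R4.
R3 ← R3 − 590/161·R4.
Reading off the reduced rows gives x = 1, y = 2, z = 1, w = 5.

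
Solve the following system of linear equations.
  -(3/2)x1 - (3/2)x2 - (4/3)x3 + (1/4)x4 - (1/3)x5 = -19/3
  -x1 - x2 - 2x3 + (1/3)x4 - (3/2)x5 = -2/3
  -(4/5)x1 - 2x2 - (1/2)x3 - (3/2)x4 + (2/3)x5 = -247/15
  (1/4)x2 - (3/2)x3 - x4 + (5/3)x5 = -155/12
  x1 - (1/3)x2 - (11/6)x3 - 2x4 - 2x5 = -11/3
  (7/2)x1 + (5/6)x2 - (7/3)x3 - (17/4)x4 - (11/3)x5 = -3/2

no solution

Row-reduce:
R1 ← R1 / (-3/2).
R2 ← R2 + 1·R1.
R3 ← R3 + 4/5·R1.
R5 ← R5 − 1·R1.
R6 ← R6 − 7/2·R1.
Swap R2 and R3.
R2 ← R2 / (-6/5).
R1 ← R1 − 1·R2.
R4 ← R4 − 1/4·R2.
R5 ← R5 + 4/3·R2.
R6 ← R6 + 8/3·R2.
R3 ← R3 / (-10/9).
R1 ← R1 − 115/108·R3.
R2 ← R2 + 19/108·R3.
R4 ← R4 + 629/432·R3.
R5 ← R5 + 479/162·R3.
R6 ← R6 + 479/81·R3.
R4 ← R4 / (-4489/2880).
R1 ← R1 + 197/144·R4.
R2 ← R2 − 961/720·R4.
R3 ← R3 + 3/20·R4.
R5 ← R5 + 499/1080·R4.
R6 ← R6 + 499/540·R4.
R5 ← R5 / (-32431/40401).
R1 ← R1 + 30395/8978·R5.
R2 ← R2 − 33806/13467·R5.
R3 ← R3 − 3643/4489·R5.
R4 ← R4 + 10129/4489·R5.
R6 ← R6 + 64862/40401·R5.
Row 6 reduces to 0 = -1/2, a contradiction. The system is inconsistent.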